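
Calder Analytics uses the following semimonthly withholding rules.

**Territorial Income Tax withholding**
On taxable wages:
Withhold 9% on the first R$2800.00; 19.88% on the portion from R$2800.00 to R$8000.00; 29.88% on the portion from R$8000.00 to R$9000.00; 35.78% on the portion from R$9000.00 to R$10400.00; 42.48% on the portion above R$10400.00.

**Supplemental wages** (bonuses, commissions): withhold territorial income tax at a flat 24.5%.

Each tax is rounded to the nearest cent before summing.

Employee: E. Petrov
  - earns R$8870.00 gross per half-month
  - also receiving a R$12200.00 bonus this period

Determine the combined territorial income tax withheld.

Territorial Income Tax: taxable = R$8870.00
  R$1285.76 + 29.88% × (R$8870.00 − R$8000.00) = R$1285.76 + 29.88% × R$870.00 = R$1545.72
Supplemental (24.5% flat on bonus): 24.5% × R$12200.00 = R$2989.00
Total territorial income tax: R$1545.72 + R$2989.00 = R$4534.72

R$4534.72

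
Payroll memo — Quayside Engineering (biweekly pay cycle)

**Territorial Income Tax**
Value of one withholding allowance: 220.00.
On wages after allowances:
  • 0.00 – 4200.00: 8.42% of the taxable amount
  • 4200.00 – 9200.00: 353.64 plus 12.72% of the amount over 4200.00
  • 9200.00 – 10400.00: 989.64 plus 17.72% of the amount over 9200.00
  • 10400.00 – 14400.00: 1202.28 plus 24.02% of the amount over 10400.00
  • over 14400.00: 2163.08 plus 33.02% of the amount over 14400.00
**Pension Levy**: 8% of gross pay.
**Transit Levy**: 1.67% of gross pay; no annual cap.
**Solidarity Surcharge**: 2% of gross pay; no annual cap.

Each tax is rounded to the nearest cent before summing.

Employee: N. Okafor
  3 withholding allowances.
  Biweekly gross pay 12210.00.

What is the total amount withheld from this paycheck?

2903.42

Territorial Income Tax: taxable = 12210.00 − 3×220.00 = 11550.00
  1202.28 + 24.02% × (11550.00 − 10400.00) = 1202.28 + 24.02% × 1150.00 = 1478.51
Pension Levy: 8% × 12210.00 = 976.80
Transit Levy: 1.67% × 12210.00 = 203.91
Solidarity Surcharge: 2% × 12210.00 = 244.20
Total: 1478.51 + 976.80 + 203.91 + 244.20 = 2903.42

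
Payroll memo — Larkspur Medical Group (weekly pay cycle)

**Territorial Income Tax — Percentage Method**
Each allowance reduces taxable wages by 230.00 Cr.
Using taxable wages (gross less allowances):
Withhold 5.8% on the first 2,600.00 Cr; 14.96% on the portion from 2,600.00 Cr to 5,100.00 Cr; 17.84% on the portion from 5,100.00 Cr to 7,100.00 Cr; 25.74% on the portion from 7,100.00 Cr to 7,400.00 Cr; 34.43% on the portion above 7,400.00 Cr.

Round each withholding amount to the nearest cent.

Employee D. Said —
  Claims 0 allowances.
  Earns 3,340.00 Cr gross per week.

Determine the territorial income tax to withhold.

261.50 Cr

Territorial Income Tax: taxable = 3,340.00 Cr
  150.80 Cr + 14.96% × (3,340.00 Cr − 2,600.00 Cr) = 150.80 Cr + 14.96% × 740.00 Cr = 261.50 Cr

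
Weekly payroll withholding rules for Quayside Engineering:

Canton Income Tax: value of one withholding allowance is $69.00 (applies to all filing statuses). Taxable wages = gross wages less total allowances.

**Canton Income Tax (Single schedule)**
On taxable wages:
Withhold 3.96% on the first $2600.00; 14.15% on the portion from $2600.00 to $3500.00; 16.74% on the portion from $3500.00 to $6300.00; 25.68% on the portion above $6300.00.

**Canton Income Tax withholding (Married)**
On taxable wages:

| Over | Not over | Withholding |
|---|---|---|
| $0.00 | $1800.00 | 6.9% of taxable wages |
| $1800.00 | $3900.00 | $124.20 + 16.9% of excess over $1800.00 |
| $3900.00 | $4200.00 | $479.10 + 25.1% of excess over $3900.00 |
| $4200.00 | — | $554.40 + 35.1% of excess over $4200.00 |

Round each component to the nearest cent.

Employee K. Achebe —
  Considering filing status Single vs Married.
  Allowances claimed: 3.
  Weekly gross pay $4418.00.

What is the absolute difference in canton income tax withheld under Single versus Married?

Canton Income Tax (Single): taxable = $4418.00 − 3×$69.00 = $4211.00
  $230.31 + 16.74% × ($4211.00 − $3500.00) = $230.31 + 16.74% × $711.00 = $349.33
Canton Income Tax (Married): taxable = $4418.00 − 3×$69.00 = $4211.00
  $554.40 + 35.1% × ($4211.00 − $4200.00) = $554.40 + 35.1% × $11.00 = $558.26
Difference: |$349.33 − $558.26| = $208.93 (higher under Married)

$208.93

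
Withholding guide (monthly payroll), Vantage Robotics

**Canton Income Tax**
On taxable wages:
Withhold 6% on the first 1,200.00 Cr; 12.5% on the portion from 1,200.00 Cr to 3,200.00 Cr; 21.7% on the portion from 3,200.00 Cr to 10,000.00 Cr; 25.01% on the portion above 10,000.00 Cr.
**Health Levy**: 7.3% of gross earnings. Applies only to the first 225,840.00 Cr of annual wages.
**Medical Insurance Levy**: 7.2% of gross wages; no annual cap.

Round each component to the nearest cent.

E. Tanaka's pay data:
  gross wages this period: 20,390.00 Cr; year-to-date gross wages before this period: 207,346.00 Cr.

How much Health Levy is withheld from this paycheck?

Health Levy: cap 225,840.00 Cr − YTD 207,346.00 Cr = 18,494.00 Cr subject; 7.3% × 18,494.00 Cr = 1,350.06 Cr

1,350.06 Cr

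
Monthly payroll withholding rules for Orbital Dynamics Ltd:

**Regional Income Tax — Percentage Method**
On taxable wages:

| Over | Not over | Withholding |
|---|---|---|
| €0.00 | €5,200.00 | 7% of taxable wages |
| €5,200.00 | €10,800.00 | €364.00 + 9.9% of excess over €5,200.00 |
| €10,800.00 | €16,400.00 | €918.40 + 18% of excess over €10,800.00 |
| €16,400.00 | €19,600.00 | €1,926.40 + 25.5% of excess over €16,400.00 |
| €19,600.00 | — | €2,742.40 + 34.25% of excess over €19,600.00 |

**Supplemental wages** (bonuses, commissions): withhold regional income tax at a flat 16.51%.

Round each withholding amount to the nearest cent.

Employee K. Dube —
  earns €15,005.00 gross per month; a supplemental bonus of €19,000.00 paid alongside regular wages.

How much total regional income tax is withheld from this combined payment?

€4,812.20

Regional Income Tax: taxable = €15,005.00
  €918.40 + 18% × (€15,005.00 − €10,800.00) = €918.40 + 18% × €4,205.00 = €1,675.30
Supplemental (16.51% flat on bonus): 16.51% × €19,000.00 = €3,136.90
Total regional income tax: €1,675.30 + €3,136.90 = €4,812.20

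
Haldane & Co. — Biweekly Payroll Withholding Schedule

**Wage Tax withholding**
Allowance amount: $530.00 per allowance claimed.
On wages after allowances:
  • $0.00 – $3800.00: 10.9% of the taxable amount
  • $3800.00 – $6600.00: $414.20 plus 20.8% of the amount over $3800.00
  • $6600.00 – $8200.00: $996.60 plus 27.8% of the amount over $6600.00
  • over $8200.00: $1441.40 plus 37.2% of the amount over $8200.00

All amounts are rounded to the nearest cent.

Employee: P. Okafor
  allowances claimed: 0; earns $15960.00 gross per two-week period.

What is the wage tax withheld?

$4328.12

Wage Tax: taxable = $15960.00
  $1441.40 + 37.2% × ($15960.00 − $8200.00) = $1441.40 + 37.2% × $7760.00 = $4328.12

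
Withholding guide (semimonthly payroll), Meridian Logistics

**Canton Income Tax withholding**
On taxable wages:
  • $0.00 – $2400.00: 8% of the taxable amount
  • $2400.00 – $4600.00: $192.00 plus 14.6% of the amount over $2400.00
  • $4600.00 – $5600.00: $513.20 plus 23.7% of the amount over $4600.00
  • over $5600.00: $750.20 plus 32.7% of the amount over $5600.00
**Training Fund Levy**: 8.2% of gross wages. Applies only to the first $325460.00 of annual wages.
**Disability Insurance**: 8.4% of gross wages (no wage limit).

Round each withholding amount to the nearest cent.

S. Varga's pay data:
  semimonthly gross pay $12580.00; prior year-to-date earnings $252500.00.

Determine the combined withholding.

$5120.94

Canton Income Tax: taxable = $12580.00
  $750.20 + 32.7% × ($12580.00 − $5600.00) = $750.20 + 32.7% × $6980.00 = $3032.66
Training Fund Levy: 8.2% × $12580.00 = $1031.56
Disability Insurance: 8.4% × $12580.00 = $1056.72
Total: $3032.66 + $1031.56 + $1056.72 = $5120.94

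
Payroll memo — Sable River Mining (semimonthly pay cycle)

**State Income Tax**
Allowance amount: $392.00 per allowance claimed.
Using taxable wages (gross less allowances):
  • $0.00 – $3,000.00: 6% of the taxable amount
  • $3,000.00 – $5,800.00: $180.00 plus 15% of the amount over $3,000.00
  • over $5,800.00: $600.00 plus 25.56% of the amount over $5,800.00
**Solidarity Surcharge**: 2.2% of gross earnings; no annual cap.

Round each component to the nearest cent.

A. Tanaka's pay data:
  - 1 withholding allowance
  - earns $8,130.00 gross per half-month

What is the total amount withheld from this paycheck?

State Income Tax: taxable = $8,130.00 − 1×$392.00 = $7,738.00
  $600.00 + 25.56% × ($7,738.00 − $5,800.00) = $600.00 + 25.56% × $1,938.00 = $1,095.35
Solidarity Surcharge: 2.2% × $8,130.00 = $178.86
Total: $1,095.35 + $178.86 = $1,274.21

$1,274.21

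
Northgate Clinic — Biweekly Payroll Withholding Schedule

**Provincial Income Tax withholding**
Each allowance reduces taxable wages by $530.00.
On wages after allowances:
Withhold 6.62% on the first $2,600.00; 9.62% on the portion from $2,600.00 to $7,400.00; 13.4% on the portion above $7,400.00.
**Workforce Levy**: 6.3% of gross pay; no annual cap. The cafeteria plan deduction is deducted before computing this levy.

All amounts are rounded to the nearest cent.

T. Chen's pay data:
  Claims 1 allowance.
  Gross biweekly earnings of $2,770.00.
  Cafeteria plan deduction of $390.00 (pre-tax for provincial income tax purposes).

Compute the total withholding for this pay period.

Provincial Income Tax: taxable = $2,770.00 − $390.00 − 1×$530.00 = $1,850.00
  6.62% × $1,850.00 = $122.47
Workforce Levy: 6.3% × $2,380.00 = $149.94
Total: $122.47 + $149.94 = $272.41

$272.41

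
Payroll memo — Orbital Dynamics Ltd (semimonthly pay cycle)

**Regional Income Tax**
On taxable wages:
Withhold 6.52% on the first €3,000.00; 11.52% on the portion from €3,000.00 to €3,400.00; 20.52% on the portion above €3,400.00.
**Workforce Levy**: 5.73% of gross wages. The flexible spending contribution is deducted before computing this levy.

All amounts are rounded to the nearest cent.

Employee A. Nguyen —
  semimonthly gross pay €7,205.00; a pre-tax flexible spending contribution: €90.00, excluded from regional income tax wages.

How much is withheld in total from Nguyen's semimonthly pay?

€1,411.69

Regional Income Tax: taxable = €7,205.00 − €90.00 = €7,115.00
  €241.68 + 20.52% × (€7,115.00 − €3,400.00) = €241.68 + 20.52% × €3,715.00 = €1,004.00
Workforce Levy: 5.73% × €7,115.00 = €407.69
Total: €1,004.00 + €407.69 = €1,411.69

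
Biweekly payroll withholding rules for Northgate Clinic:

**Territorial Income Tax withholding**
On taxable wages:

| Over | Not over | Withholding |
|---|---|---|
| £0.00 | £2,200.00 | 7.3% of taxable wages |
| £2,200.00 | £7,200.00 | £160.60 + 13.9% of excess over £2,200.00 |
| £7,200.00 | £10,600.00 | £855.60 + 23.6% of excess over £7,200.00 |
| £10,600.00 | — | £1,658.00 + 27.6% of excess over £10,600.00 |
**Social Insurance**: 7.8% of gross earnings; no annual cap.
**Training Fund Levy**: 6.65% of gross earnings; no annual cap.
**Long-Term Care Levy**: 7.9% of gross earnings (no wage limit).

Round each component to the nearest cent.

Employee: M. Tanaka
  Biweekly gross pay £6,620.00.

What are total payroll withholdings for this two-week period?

£2,254.55

Territorial Income Tax: taxable = £6,620.00
  £160.60 + 13.9% × (£6,620.00 − £2,200.00) = £160.60 + 13.9% × £4,420.00 = £774.98
Social Insurance: 7.8% × £6,620.00 = £516.36
Training Fund Levy: 6.65% × £6,620.00 = £440.23
Long-Term Care Levy: 7.9% × £6,620.00 = £522.98
Total: £774.98 + £516.36 + £440.23 + £522.98 = £2,254.55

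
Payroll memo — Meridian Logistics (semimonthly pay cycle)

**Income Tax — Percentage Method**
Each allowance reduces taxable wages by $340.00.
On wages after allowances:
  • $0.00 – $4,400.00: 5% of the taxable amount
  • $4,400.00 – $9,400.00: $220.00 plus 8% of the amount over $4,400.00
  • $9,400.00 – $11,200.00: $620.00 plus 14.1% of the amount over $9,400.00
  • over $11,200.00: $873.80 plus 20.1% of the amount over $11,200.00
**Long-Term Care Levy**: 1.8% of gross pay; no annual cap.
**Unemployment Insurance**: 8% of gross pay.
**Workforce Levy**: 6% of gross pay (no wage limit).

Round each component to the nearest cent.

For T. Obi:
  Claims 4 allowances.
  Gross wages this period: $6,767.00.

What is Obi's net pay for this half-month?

Income Tax: taxable = $6,767.00 − 4×$340.00 = $5,407.00
  $220.00 + 8% × ($5,407.00 − $4,400.00) = $220.00 + 8% × $1,007.00 = $300.56
Long-Term Care Levy: 1.8% × $6,767.00 = $121.81
Unemployment Insurance: 8% × $6,767.00 = $541.36
Workforce Levy: 6% × $6,767.00 = $406.02
Total withheld: $300.56 + $121.81 + $541.36 + $406.02 = $1,369.75
Net pay: $6,767.00 − $1,369.75 = $5,397.25

$5,397.25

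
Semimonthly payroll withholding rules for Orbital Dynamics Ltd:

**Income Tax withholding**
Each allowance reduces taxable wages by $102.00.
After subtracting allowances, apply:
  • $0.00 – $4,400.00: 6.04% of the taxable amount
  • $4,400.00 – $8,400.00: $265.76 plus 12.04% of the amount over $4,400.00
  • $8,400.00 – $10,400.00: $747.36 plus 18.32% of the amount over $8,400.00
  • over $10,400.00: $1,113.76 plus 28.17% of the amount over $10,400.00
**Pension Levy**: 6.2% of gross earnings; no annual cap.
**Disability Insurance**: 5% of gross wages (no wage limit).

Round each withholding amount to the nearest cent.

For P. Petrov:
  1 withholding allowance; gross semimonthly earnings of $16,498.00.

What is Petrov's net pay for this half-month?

$11,847.39

Income Tax: taxable = $16,498.00 − 1×$102.00 = $16,396.00
  $1,113.76 + 28.17% × ($16,396.00 − $10,400.00) = $1,113.76 + 28.17% × $5,996.00 = $2,802.83
Pension Levy: 6.2% × $16,498.00 = $1,022.88
Disability Insurance: 5% × $16,498.00 = $824.90
Total withheld: $2,802.83 + $1,022.88 + $824.90 = $4,650.61
Net pay: $16,498.00 − $4,650.61 = $11,847.39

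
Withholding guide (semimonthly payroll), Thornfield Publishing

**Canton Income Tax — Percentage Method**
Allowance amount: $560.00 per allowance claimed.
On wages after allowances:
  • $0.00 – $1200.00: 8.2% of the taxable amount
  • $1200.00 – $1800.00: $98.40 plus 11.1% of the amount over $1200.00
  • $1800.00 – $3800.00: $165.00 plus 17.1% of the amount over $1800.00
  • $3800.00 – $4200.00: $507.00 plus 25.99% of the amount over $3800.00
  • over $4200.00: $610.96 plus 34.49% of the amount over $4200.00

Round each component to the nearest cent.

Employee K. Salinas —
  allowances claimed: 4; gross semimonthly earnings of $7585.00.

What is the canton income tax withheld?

$1005.87

Canton Income Tax: taxable = $7585.00 − 4×$560.00 = $5345.00
  $610.96 + 34.49% × ($5345.00 − $4200.00) = $610.96 + 34.49% × $1145.00 = $1005.87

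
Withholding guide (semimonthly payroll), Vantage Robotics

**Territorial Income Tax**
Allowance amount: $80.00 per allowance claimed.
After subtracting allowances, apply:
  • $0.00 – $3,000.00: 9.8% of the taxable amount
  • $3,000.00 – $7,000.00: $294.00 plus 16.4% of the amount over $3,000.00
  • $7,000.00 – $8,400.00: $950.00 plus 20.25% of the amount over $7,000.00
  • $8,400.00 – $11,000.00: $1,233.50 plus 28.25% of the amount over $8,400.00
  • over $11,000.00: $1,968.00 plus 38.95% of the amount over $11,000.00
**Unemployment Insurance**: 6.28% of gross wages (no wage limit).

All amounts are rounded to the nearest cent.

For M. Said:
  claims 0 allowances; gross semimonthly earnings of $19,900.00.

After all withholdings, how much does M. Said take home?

$13,215.73

Territorial Income Tax: taxable = $19,900.00
  $1,968.00 + 38.95% × ($19,900.00 − $11,000.00) = $1,968.00 + 38.95% × $8,900.00 = $5,434.55
Unemployment Insurance: 6.28% × $19,900.00 = $1,249.72
Total withheld: $5,434.55 + $1,249.72 = $6,684.27
Net pay: $19,900.00 − $6,684.27 = $13,215.73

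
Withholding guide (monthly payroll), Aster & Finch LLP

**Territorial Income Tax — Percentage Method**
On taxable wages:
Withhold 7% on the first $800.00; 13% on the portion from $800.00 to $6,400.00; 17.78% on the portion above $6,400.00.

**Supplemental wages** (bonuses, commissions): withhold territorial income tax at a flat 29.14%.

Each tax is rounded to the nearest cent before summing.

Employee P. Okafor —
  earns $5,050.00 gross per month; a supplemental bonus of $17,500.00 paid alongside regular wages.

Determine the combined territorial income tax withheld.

$5,708.00

Territorial Income Tax: taxable = $5,050.00
  $56.00 + 13% × ($5,050.00 − $800.00) = $56.00 + 13% × $4,250.00 = $608.50
Supplemental (29.14% flat on bonus): 29.14% × $17,500.00 = $5,099.50
Total territorial income tax: $608.50 + $5,099.50 = $5,708.00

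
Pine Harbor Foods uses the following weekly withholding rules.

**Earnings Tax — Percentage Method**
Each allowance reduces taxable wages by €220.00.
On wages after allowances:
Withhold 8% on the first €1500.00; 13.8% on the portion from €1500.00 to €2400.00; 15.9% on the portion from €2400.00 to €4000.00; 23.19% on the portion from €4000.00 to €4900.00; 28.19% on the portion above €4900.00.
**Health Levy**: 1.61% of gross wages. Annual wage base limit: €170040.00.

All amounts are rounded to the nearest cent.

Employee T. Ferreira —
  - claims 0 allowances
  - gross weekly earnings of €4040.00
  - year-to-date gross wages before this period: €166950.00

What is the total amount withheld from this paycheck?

Earnings Tax: taxable = €4040.00
  €498.60 + 23.19% × (€4040.00 − €4000.00) = €498.60 + 23.19% × €40.00 = €507.88
Health Levy: cap €170040.00 − YTD €166950.00 = €3090.00 subject; 1.61% × €3090.00 = €49.75
Total: €507.88 + €49.75 = €557.63

€557.63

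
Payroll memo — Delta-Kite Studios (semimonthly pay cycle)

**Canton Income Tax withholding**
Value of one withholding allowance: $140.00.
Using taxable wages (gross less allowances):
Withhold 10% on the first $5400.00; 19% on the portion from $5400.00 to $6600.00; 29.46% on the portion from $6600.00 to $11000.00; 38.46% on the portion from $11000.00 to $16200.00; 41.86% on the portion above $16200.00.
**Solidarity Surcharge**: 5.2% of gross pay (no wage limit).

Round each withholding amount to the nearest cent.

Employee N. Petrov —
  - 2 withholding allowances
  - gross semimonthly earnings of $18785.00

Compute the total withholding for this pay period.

Canton Income Tax: taxable = $18785.00 − 2×$140.00 = $18505.00
  $4064.16 + 41.86% × ($18505.00 − $16200.00) = $4064.16 + 41.86% × $2305.00 = $5029.03
Solidarity Surcharge: 5.2% × $18785.00 = $976.82
Total: $5029.03 + $976.82 = $6005.85

$6005.85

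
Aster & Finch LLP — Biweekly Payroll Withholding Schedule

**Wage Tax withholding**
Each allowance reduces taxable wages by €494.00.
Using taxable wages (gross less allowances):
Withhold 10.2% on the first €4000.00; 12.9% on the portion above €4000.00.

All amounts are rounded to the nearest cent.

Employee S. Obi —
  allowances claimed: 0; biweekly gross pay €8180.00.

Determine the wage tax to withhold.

Wage Tax: taxable = €8180.00
  €408.00 + 12.9% × (€8180.00 − €4000.00) = €408.00 + 12.9% × €4180.00 = €947.22

€947.22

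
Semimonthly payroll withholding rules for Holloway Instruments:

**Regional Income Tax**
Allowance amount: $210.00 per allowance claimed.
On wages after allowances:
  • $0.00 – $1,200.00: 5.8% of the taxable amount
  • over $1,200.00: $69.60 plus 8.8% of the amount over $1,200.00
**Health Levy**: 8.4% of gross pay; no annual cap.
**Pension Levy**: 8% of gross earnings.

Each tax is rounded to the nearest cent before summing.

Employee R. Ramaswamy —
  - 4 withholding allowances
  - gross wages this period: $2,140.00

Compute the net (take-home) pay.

Regional Income Tax: taxable = $2,140.00 − 4×$210.00 = $1,300.00
  $69.60 + 8.8% × ($1,300.00 − $1,200.00) = $69.60 + 8.8% × $100.00 = $78.40
Health Levy: 8.4% × $2,140.00 = $179.76
Pension Levy: 8% × $2,140.00 = $171.20
Total withheld: $78.40 + $179.76 + $171.20 = $429.36
Net pay: $2,140.00 − $429.36 = $1,710.64

$1,710.64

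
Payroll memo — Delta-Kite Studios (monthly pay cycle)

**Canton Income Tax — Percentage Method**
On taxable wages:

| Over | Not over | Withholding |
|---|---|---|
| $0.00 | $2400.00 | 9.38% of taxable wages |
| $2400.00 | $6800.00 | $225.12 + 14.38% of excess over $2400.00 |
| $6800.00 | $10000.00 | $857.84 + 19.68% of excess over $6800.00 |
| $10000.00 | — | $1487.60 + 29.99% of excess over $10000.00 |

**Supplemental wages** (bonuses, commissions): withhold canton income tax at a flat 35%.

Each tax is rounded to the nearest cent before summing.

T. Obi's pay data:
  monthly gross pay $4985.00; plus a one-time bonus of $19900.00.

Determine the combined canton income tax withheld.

$7561.84

Canton Income Tax: taxable = $4985.00
  $225.12 + 14.38% × ($4985.00 − $2400.00) = $225.12 + 14.38% × $2585.00 = $596.84
Supplemental (35% flat on bonus): 35% × $19900.00 = $6965.00
Total canton income tax: $596.84 + $6965.00 = $7561.84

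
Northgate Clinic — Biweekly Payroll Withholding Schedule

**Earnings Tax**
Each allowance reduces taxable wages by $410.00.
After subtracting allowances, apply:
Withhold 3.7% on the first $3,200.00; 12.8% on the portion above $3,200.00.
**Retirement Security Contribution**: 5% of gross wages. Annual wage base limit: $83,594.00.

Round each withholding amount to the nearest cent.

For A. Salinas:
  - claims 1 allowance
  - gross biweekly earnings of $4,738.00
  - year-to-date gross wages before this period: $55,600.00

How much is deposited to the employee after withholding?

$4,238.32

Earnings Tax: taxable = $4,738.00 − 1×$410.00 = $4,328.00
  $118.40 + 12.8% × ($4,328.00 − $3,200.00) = $118.40 + 12.8% × $1,128.00 = $262.78
Retirement Security Contribution: 5% × $4,738.00 = $236.90
Total withheld: $262.78 + $236.90 = $499.68
Net pay: $4,738.00 − $499.68 = $4,238.32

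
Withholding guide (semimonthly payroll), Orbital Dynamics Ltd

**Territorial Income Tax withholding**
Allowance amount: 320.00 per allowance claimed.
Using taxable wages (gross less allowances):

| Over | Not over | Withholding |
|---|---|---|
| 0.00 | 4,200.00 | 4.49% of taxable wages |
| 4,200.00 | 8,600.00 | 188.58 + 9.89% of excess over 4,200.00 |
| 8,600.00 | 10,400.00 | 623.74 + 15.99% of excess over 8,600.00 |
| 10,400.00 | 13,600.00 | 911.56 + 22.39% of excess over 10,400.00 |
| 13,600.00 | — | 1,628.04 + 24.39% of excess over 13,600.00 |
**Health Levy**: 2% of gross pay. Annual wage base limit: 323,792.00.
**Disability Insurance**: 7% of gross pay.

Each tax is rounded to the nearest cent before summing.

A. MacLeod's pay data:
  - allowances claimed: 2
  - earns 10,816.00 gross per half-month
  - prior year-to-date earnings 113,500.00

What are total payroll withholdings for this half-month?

1,849.18

Territorial Income Tax: taxable = 10,816.00 − 2×320.00 = 10,176.00
  623.74 + 15.99% × (10,176.00 − 8,600.00) = 623.74 + 15.99% × 1,576.00 = 875.74
Health Levy: 2% × 10,816.00 = 216.32
Disability Insurance: 7% × 10,816.00 = 757.12
Total: 875.74 + 216.32 + 757.12 = 1,849.18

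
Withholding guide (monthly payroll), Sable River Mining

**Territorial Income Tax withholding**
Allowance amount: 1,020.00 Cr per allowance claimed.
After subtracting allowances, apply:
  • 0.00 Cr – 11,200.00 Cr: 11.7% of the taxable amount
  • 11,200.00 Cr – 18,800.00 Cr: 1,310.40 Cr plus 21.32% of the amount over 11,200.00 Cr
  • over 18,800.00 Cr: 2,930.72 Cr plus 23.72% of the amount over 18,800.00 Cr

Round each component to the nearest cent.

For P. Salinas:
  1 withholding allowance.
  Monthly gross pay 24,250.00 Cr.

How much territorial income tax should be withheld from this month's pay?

Territorial Income Tax: taxable = 24,250.00 Cr − 1×1,020.00 Cr = 23,230.00 Cr
  2,930.72 Cr + 23.72% × (23,230.00 Cr − 18,800.00 Cr) = 2,930.72 Cr + 23.72% × 4,430.00 Cr = 3,981.52 Cr

3,981.52 Cr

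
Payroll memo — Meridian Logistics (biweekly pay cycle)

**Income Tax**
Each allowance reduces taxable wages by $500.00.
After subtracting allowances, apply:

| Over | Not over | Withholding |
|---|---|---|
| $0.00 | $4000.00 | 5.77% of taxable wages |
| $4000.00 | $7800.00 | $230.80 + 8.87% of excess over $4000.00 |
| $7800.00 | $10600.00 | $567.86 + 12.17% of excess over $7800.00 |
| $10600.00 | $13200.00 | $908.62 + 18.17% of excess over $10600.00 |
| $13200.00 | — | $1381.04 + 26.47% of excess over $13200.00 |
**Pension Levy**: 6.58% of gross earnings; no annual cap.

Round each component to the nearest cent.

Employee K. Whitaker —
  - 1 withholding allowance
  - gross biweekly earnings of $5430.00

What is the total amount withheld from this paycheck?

$670.58

Income Tax: taxable = $5430.00 − 1×$500.00 = $4930.00
  $230.80 + 8.87% × ($4930.00 − $4000.00) = $230.80 + 8.87% × $930.00 = $313.29
Pension Levy: 6.58% × $5430.00 = $357.29
Total: $313.29 + $357.29 = $670.58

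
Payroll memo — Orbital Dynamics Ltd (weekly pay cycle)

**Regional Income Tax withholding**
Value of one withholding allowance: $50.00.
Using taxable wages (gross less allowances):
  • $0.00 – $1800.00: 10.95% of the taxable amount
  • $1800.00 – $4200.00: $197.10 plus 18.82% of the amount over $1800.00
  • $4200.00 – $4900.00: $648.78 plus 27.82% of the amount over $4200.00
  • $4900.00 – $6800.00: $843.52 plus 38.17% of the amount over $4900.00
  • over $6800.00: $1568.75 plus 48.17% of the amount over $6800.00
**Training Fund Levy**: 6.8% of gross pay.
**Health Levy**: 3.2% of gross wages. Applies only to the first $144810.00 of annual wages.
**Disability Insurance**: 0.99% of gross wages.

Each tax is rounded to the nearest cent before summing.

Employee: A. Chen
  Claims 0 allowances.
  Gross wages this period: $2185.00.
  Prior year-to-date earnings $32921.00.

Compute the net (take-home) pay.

$1675.31

Regional Income Tax: taxable = $2185.00
  $197.10 + 18.82% × ($2185.00 − $1800.00) = $197.10 + 18.82% × $385.00 = $269.56
Training Fund Levy: 6.8% × $2185.00 = $148.58
Health Levy: 3.2% × $2185.00 = $69.92
Disability Insurance: 0.99% × $2185.00 = $21.63
Total withheld: $269.56 + $148.58 + $69.92 + $21.63 = $509.69
Net pay: $2185.00 − $509.69 = $1675.31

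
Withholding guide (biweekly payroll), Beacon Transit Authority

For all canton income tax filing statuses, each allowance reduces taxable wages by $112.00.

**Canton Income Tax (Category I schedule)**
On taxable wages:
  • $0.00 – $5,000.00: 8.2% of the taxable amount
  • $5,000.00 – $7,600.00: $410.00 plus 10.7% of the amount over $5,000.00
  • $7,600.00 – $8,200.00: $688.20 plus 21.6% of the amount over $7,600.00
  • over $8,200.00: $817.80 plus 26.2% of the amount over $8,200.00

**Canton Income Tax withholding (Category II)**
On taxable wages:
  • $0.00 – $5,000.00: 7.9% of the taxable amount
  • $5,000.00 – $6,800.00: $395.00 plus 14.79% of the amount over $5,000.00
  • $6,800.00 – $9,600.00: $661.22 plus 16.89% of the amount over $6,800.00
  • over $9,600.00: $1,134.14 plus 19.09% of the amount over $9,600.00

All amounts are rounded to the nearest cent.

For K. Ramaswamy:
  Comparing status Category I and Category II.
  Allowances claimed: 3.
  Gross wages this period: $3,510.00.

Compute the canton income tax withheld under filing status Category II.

$250.75

Canton Income Tax (Category II): taxable = $3,510.00 − 3×$112.00 = $3,174.00
  7.9% × $3,174.00 = $250.75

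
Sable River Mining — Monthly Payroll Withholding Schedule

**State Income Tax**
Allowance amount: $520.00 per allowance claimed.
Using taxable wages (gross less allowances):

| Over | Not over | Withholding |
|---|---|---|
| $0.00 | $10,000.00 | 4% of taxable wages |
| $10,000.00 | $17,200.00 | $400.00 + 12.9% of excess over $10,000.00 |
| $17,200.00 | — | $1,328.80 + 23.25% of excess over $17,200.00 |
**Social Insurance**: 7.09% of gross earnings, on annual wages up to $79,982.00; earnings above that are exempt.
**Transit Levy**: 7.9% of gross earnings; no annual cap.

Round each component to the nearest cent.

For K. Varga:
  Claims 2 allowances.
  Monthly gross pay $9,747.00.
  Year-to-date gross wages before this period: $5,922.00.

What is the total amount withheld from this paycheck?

$1,809.35

State Income Tax: taxable = $9,747.00 − 2×$520.00 = $8,707.00
  4% × $8,707.00 = $348.28
Social Insurance: 7.09% × $9,747.00 = $691.06
Transit Levy: 7.9% × $9,747.00 = $770.01
Total: $348.28 + $691.06 + $770.01 = $1,809.35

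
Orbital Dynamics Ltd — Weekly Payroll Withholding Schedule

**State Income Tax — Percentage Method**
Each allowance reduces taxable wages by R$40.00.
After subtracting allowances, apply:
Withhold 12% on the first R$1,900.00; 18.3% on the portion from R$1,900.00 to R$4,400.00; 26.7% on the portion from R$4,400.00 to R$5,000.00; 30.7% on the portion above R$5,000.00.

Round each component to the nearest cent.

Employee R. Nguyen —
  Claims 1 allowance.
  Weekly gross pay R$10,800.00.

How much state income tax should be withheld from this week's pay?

State Income Tax: taxable = R$10,800.00 − 1×R$40.00 = R$10,760.00
  R$845.70 + 30.7% × (R$10,760.00 − R$5,000.00) = R$845.70 + 30.7% × R$5,760.00 = R$2,614.02

R$2,614.02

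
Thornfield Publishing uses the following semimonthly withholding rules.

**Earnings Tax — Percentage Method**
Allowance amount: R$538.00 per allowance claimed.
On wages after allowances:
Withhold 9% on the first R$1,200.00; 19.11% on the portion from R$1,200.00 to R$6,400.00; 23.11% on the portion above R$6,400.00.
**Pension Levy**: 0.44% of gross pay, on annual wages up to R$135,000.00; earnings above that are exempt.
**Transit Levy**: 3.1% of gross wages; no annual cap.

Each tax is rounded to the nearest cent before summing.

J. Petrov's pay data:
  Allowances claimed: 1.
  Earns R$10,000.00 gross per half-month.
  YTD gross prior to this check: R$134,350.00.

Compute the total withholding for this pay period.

R$2,122.21

Earnings Tax: taxable = R$10,000.00 − 1×R$538.00 = R$9,462.00
  R$1,101.72 + 23.11% × (R$9,462.00 − R$6,400.00) = R$1,101.72 + 23.11% × R$3,062.00 = R$1,809.35
Pension Levy: cap R$135,000.00 − YTD R$134,350.00 = R$650.00 subject; 0.44% × R$650.00 = R$2.86
Transit Levy: 3.1% × R$10,000.00 = R$310.00
Total: R$1,809.35 + R$2.86 + R$310.00 = R$2,122.21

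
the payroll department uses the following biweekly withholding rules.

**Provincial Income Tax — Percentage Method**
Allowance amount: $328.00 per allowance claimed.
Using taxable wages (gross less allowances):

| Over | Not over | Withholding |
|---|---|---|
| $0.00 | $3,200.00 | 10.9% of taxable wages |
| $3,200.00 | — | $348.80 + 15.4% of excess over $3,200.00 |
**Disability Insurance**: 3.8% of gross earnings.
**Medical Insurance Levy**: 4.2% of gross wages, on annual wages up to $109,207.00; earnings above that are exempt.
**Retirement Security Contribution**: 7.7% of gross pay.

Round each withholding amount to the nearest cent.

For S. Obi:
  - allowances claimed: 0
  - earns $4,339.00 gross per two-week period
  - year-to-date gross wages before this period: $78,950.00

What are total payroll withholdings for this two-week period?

$1,205.43

Provincial Income Tax: taxable = $4,339.00
  $348.80 + 15.4% × ($4,339.00 − $3,200.00) = $348.80 + 15.4% × $1,139.00 = $524.21
Disability Insurance: 3.8% × $4,339.00 = $164.88
Medical Insurance Levy: 4.2% × $4,339.00 = $182.24
Retirement Security Contribution: 7.7% × $4,339.00 = $334.10
Total: $524.21 + $164.88 + $182.24 + $334.10 = $1,205.43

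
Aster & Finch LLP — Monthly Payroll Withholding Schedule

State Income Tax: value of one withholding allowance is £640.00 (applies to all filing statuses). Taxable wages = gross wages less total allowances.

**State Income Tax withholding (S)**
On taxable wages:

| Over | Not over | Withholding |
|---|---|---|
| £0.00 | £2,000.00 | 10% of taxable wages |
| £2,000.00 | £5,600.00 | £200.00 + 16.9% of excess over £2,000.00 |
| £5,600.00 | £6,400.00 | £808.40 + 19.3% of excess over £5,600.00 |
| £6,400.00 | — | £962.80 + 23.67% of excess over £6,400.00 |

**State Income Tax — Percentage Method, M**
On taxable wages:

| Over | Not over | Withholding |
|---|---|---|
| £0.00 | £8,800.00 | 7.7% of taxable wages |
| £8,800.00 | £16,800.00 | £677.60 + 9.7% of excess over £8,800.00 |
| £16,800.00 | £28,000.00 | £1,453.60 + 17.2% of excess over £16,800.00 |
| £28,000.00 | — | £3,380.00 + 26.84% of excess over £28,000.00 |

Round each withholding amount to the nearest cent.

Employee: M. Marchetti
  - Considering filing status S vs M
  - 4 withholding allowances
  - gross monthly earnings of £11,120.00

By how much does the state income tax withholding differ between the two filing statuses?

£814.95

State Income Tax (S): taxable = £11,120.00 − 4×£640.00 = £8,560.00
  £962.80 + 23.67% × (£8,560.00 − £6,400.00) = £962.80 + 23.67% × £2,160.00 = £1,474.07
State Income Tax (M): taxable = £11,120.00 − 4×£640.00 = £8,560.00
  7.7% × £8,560.00 = £659.12
Difference: |£1,474.07 − £659.12| = £814.95 (higher under S)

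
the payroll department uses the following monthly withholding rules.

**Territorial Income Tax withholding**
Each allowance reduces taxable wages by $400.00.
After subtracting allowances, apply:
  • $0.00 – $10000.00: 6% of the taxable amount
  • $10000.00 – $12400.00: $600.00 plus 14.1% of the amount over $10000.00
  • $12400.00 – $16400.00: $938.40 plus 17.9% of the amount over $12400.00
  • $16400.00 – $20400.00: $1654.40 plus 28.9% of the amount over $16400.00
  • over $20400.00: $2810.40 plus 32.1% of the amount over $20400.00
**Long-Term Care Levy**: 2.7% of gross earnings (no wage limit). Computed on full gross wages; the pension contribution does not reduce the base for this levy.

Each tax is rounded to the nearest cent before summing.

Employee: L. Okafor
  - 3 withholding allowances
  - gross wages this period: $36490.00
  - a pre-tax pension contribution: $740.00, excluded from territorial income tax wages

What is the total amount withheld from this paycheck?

Territorial Income Tax: taxable = $36490.00 − $740.00 − 3×$400.00 = $34550.00
  $2810.40 + 32.1% × ($34550.00 − $20400.00) = $2810.40 + 32.1% × $14150.00 = $7352.55
Long-Term Care Levy: 2.7% × $36490.00 = $985.23
Total: $7352.55 + $985.23 = $8337.78

$8337.78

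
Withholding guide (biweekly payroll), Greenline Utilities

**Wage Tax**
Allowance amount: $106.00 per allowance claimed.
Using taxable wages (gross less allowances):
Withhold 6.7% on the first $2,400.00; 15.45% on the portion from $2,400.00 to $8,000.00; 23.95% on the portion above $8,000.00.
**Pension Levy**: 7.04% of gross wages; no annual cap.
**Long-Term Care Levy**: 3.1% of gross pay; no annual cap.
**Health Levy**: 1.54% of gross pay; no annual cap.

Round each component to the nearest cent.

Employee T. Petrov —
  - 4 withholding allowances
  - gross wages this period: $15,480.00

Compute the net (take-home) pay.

$10,956.03

Wage Tax: taxable = $15,480.00 − 4×$106.00 = $15,056.00
  $1,026.00 + 23.95% × ($15,056.00 − $8,000.00) = $1,026.00 + 23.95% × $7,056.00 = $2,715.91
Pension Levy: 7.04% × $15,480.00 = $1,089.79
Long-Term Care Levy: 3.1% × $15,480.00 = $479.88
Health Levy: 1.54% × $15,480.00 = $238.39
Total withheld: $2,715.91 + $1,089.79 + $479.88 + $238.39 = $4,523.97
Net pay: $15,480.00 − $4,523.97 = $10,956.03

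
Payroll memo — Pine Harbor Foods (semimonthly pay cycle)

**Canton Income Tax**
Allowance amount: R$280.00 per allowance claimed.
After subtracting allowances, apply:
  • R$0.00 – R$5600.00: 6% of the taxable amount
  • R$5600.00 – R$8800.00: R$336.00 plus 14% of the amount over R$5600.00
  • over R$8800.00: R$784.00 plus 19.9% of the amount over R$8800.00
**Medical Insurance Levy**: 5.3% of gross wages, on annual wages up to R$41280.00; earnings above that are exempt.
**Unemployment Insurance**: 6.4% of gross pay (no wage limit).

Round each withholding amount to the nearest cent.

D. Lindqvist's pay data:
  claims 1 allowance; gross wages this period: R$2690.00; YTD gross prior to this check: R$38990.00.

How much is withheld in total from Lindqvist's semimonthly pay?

Canton Income Tax: taxable = R$2690.00 − 1×R$280.00 = R$2410.00
  6% × R$2410.00 = R$144.60
Medical Insurance Levy: cap R$41280.00 − YTD R$38990.00 = R$2290.00 subject; 5.3% × R$2290.00 = R$121.37
Unemployment Insurance: 6.4% × R$2690.00 = R$172.16
Total: R$144.60 + R$121.37 + R$172.16 = R$438.13

R$438.13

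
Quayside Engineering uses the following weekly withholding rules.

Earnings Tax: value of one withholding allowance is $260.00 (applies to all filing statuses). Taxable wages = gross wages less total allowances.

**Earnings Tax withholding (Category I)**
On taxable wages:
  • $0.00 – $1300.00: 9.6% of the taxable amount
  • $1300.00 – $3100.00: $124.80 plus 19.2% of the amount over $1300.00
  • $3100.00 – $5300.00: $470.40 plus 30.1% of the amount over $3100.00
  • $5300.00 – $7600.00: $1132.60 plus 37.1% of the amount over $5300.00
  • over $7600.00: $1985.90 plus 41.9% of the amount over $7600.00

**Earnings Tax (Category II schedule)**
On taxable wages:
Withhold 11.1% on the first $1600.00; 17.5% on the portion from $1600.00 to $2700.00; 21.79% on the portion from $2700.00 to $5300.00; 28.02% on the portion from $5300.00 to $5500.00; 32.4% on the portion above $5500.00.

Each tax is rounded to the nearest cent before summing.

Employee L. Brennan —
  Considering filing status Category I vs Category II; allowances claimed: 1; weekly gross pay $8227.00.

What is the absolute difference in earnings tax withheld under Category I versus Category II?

Earnings Tax (Category I): taxable = $8227.00 − 1×$260.00 = $7967.00
  $1985.90 + 41.9% × ($7967.00 − $7600.00) = $1985.90 + 41.9% × $367.00 = $2139.67
Earnings Tax (Category II): taxable = $8227.00 − 1×$260.00 = $7967.00
  $992.68 + 32.4% × ($7967.00 − $5500.00) = $992.68 + 32.4% × $2467.00 = $1791.99
Difference: |$2139.67 − $1791.99| = $347.68 (higher under Category I)

$347.68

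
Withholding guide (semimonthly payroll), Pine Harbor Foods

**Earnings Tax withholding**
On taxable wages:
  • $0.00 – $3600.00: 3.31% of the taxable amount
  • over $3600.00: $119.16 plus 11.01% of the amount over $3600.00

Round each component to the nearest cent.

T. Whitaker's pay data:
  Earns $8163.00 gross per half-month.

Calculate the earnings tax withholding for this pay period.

$621.55

Earnings Tax: taxable = $8163.00
  $119.16 + 11.01% × ($8163.00 − $3600.00) = $119.16 + 11.01% × $4563.00 = $621.55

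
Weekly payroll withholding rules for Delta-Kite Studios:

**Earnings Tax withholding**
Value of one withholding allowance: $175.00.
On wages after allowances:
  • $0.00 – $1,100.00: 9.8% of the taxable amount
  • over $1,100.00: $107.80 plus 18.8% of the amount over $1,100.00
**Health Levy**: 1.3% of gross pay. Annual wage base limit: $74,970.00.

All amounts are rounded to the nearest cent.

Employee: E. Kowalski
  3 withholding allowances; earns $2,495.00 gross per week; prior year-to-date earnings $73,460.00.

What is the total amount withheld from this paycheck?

$290.99

Earnings Tax: taxable = $2,495.00 − 3×$175.00 = $1,970.00
  $107.80 + 18.8% × ($1,970.00 − $1,100.00) = $107.80 + 18.8% × $870.00 = $271.36
Health Levy: cap $74,970.00 − YTD $73,460.00 = $1,510.00 subject; 1.3% × $1,510.00 = $19.63
Total: $271.36 + $19.63 = $290.99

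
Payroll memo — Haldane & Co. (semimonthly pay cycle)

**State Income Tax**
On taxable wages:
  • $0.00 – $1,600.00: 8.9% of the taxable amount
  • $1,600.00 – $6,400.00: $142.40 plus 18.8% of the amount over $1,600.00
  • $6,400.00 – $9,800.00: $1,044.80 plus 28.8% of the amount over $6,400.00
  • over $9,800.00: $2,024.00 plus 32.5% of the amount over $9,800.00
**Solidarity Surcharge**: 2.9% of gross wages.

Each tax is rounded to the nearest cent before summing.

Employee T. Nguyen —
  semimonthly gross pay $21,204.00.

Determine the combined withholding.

$6,345.22

State Income Tax: taxable = $21,204.00
  $2,024.00 + 32.5% × ($21,204.00 − $9,800.00) = $2,024.00 + 32.5% × $11,404.00 = $5,730.30
Solidarity Surcharge: 2.9% × $21,204.00 = $614.92
Total: $5,730.30 + $614.92 = $6,345.22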